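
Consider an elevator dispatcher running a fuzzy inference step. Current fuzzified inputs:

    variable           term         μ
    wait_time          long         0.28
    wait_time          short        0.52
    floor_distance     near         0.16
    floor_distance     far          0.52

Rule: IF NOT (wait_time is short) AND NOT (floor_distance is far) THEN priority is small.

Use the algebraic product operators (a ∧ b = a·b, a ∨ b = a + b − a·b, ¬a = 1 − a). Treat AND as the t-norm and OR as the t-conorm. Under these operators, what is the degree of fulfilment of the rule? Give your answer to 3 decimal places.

firing strength: ¬short=1−0.52=0.48, ¬far=1−0.52=0.48; AND[a·b] → w = 0.2304

0.230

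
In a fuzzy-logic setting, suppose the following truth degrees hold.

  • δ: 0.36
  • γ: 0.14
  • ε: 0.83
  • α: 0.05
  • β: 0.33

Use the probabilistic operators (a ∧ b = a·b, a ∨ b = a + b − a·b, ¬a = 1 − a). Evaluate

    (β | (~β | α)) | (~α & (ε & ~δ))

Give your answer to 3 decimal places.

0.896

~β = 1 − 0.3300 = 0.6700
~β | α = a + b − a·b on (0.6700, 0.0500) = 0.6865
β | (~β | α) = a + b − a·b on (0.3300, 0.6865) = 0.7900
~α = 1 − 0.0500 = 0.9500
~δ = 1 − 0.3600 = 0.6400
ε & ~δ = a·b on (0.8300, 0.6400) = 0.5312
~α & (ε & ~δ) = a·b on (0.9500, 0.5312) = 0.5046
(β | (~β | α)) | (~α & (ε & ~δ)) = a + b − a·b on (0.7900, 0.5046) = 0.8960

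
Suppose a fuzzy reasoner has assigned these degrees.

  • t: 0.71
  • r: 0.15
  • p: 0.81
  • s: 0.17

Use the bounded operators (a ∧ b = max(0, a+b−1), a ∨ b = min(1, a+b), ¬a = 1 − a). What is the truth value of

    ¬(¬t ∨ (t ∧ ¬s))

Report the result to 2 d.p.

0.17

¬t = 1 − 0.71 = 0.29
¬s = 1 − 0.17 = 0.83
t ∧ ¬s = max(0, a+b−1) on (0.71, 0.83) = 0.54
¬t ∨ (t ∧ ¬s) = min(1, a+b) on (0.29, 0.54) = 0.83
¬(¬t ∨ (t ∧ ¬s)) = 1 − 0.83 = 0.17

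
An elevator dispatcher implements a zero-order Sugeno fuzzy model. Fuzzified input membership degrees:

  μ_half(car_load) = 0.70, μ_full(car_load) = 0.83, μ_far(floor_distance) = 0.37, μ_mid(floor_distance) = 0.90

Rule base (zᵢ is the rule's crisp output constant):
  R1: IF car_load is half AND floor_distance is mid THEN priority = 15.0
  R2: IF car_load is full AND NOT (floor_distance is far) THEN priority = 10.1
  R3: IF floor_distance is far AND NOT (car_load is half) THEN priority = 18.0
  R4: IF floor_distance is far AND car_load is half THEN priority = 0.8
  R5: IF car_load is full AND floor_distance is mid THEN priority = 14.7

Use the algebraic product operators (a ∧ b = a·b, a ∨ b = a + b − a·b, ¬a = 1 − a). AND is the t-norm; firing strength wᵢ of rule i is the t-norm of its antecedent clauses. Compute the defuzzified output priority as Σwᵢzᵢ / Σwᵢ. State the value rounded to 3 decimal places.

R1 (z=15.0): half=0.70, mid=0.90; AND[a·b] → w = 0.6300
R2 (z=10.1): full=0.83, ¬far=1−0.37=0.63; AND[a·b] → w = 0.5229
R3 (z=18.0): far=0.37, ¬half=1−0.70=0.30; AND[a·b] → w = 0.1110
R4 (z=0.8): far=0.37, half=0.70; AND[a·b] → w = 0.2590
R5 (z=14.7): full=0.83, mid=0.90; AND[a·b] → w = 0.7470
Weighted average = (0.6300·15.0 + 0.5229·10.1 + 0.1110·18.0 + 0.2590·0.8 + 0.7470·14.7) / (0.6300 + 0.5229 + 0.1110 + 0.2590 + 0.7470)
  = 27.9174 / 2.2699 = 12.299

12.299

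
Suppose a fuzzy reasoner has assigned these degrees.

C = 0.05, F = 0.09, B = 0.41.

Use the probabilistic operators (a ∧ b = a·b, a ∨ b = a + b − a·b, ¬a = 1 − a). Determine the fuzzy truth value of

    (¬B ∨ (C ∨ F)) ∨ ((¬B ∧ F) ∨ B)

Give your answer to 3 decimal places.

¬B = 1 − 0.4100 = 0.5900
C ∨ F = a + b − a·b on (0.0500, 0.0900) = 0.1355
¬B ∨ (C ∨ F) = a + b − a·b on (0.5900, 0.1355) = 0.6456
¬B = 1 − 0.4100 = 0.5900
¬B ∧ F = a·b on (0.5900, 0.0900) = 0.0531
(¬B ∧ F) ∨ B = a + b − a·b on (0.0531, 0.4100) = 0.4413
(¬B ∨ (C ∨ F)) ∨ ((¬B ∧ F) ∨ B) = a + b − a·b on (0.6456, 0.4413) = 0.8020

0.802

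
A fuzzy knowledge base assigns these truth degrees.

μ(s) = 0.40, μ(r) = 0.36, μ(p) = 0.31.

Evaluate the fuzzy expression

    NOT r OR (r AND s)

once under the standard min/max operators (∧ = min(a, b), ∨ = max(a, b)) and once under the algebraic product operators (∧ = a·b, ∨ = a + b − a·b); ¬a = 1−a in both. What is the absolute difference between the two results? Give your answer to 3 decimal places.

0.052

Under standard min/max:
  NOT r = 1 − 0.36 = 0.64
  r AND s = min(a, b) on (0.36, 0.40) = 0.36
  NOT r OR (r AND s) = max(a, b) on (0.64, 0.36) = 0.64
  → value = 0.6400
Under algebraic product:
  NOT r = 1 − 0.3600 = 0.6400
  r AND s = a·b on (0.3600, 0.4000) = 0.1440
  NOT r OR (r AND s) = a + b − a·b on (0.6400, 0.1440) = 0.6918
  → value = 0.6918
|0.6400 − 0.6918| = 0.052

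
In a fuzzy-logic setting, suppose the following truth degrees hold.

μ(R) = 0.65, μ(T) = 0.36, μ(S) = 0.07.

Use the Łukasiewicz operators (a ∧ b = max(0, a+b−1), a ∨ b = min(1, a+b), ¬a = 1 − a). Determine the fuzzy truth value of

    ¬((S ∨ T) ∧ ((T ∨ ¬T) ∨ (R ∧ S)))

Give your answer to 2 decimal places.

0.57

S ∨ T = min(1, a+b) on (0.07, 0.36) = 0.43
¬T = 1 − 0.36 = 0.64
T ∨ ¬T = min(1, a+b) on (0.36, 0.64) = 1.00
R ∧ S = max(0, a+b−1) on (0.65, 0.07) = 0.00
(T ∨ ¬T) ∨ (R ∧ S) = min(1, a+b) on (1.00, 0.00) = 1.00
(S ∨ T) ∧ ((T ∨ ¬T) ∨ (R ∧ S)) = max(0, a+b−1) on (0.43, 1.00) = 0.43
¬((S ∨ T) ∧ ((T ∨ ¬T) ∨ (R ∧ S))) = 1 − 0.43 = 0.57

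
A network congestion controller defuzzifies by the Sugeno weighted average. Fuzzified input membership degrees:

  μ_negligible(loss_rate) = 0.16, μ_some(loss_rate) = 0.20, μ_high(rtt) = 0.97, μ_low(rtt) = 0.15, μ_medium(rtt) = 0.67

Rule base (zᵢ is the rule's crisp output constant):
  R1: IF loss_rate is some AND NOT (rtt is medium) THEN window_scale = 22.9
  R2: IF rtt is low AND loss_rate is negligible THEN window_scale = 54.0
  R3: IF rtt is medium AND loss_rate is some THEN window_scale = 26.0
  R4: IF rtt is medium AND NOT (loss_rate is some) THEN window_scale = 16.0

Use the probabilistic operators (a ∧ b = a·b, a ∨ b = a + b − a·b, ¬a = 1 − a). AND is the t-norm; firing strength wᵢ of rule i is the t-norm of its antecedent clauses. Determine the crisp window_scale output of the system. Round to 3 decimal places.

19.562

R1 (z=22.9): some=0.20, ¬medium=1−0.67=0.33; AND[a·b] → w = 0.0660
R2 (z=54.0): low=0.15, negligible=0.16; AND[a·b] → w = 0.0240
R3 (z=26.0): medium=0.67, some=0.20; AND[a·b] → w = 0.1340
R4 (z=16.0): medium=0.67, ¬some=1−0.20=0.80; AND[a·b] → w = 0.5360
Weighted average = (0.0660·22.9 + 0.0240·54.0 + 0.1340·26.0 + 0.5360·16.0) / (0.0660 + 0.0240 + 0.1340 + 0.5360)
  = 14.8674 / 0.7600 = 19.562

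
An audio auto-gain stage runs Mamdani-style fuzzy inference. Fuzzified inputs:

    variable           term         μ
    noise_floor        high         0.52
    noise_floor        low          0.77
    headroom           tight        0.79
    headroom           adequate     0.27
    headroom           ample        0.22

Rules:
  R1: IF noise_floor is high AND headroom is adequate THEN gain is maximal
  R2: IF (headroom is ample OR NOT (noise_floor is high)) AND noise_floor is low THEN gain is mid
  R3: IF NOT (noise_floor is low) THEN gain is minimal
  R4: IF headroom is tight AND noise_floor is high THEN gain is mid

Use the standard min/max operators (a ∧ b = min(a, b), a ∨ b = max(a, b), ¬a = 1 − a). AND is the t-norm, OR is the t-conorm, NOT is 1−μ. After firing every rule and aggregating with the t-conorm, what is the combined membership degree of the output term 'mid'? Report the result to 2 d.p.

R1: high=0.52, adequate=0.27; AND[min(a, b)] → w = 0.27
R2: (ample=0.22 OR ¬high=1−0.52=0.48) = 0.48; AND[min(a, b)] with low=0.77 → w = 0.48
R3: ¬low=1−0.77=0.23 → w = 0.23
R4: tight=0.79, high=0.52; AND[min(a, b)] → w = 0.52
Rules with consequent 'mid': {R2, R4} → strengths 0.48, 0.52
Aggregate via t-conorm [max(a, b)]: 0.52

0.52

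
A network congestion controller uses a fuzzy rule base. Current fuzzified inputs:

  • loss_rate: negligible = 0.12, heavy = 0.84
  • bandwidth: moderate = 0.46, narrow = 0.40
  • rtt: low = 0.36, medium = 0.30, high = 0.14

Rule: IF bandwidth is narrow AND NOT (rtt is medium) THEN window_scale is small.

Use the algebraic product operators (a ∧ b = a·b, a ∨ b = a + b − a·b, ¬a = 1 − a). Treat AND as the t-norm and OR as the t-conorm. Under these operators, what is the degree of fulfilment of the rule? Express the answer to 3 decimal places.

0.280

firing strength: narrow=0.40, ¬medium=1−0.30=0.70; AND[a·b] → w = 0.2800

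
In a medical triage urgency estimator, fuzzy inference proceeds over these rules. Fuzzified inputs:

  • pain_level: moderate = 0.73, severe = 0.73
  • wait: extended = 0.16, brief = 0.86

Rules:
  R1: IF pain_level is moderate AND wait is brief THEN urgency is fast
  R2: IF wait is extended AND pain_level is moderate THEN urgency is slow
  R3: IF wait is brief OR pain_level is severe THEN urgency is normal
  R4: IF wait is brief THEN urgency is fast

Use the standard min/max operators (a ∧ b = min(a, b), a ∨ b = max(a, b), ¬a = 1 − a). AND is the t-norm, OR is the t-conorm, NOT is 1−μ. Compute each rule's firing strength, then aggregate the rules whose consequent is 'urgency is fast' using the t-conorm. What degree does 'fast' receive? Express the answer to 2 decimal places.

R1: moderate=0.73, brief=0.86; AND[min(a, b)] → w = 0.73
R2: extended=0.16, moderate=0.73; AND[min(a, b)] → w = 0.16
R3: brief=0.86, severe=0.73; OR[max(a, b)] → w = 0.86
R4: brief=0.86 → w = 0.86
Rules with consequent 'fast': {R1, R4} → strengths 0.73, 0.86
Aggregate via t-conorm [max(a, b)]: 0.86

0.86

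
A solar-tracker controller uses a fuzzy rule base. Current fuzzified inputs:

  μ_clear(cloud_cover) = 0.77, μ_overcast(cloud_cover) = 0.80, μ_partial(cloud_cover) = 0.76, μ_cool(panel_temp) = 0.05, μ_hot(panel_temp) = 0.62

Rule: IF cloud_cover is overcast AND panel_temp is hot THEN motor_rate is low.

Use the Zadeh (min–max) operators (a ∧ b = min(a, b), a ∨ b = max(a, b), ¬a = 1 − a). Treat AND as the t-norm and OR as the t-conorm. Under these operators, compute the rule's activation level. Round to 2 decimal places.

0.62

firing strength: overcast=0.80, hot=0.62; AND[min(a, b)] → w = 0.62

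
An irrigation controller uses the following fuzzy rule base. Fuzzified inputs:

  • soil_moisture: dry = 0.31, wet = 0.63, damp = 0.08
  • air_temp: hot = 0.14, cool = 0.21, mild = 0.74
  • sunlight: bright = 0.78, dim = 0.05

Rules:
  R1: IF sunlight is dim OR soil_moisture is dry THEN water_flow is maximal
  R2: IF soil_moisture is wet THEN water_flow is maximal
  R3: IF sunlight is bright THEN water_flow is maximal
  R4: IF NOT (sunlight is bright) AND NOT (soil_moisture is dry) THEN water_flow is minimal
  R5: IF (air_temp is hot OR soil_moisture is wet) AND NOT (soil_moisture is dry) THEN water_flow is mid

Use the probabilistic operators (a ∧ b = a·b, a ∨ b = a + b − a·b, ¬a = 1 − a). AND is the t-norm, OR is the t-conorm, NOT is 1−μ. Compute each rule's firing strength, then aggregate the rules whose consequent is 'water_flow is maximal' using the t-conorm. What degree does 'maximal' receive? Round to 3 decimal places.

0.947

R1: dim=0.05, dry=0.31; OR[a + b − a·b] → w = 0.3445
R2: wet=0.63 → w = 0.6300
R3: bright=0.78 → w = 0.7800
R4: ¬bright=1−0.78=0.22, ¬dry=1−0.31=0.69; AND[a·b] → w = 0.1518
R5: (hot=0.14 OR wet=0.63) = 0.6818; AND[a·b] with ¬dry=1−0.31=0.69 → w = 0.4704
Rules with consequent 'maximal': {R1, R2, R3} → strengths 0.3445, 0.6300, 0.7800
Aggregate via t-conorm [a + b − a·b]: 0.9466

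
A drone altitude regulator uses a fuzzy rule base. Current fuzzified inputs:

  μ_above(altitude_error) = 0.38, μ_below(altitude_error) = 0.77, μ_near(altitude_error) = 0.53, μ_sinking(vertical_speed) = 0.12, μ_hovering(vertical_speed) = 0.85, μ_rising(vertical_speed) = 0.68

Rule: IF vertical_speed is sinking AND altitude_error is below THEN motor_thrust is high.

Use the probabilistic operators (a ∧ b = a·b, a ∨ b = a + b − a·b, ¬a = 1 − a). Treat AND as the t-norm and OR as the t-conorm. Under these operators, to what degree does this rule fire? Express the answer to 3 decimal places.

firing strength: sinking=0.12, below=0.77; AND[a·b] → w = 0.0924

0.092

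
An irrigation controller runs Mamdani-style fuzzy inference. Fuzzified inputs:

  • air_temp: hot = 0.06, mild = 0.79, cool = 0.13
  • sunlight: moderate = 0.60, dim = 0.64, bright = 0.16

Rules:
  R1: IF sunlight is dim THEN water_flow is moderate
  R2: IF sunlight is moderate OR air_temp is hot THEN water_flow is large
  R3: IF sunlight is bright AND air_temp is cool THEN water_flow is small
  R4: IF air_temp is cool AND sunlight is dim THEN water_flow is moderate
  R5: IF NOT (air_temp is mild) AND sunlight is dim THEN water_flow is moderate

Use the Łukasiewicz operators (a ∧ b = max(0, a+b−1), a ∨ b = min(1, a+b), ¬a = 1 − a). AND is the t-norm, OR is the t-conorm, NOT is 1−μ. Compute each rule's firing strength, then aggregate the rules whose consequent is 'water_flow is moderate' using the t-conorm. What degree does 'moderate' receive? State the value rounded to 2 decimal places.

R1: dim=0.64 → w = 0.64
R2: moderate=0.60, hot=0.06; OR[min(1, a+b)] → w = 0.66
R3: bright=0.16, cool=0.13; AND[max(0, a+b−1)] → w = 0.00
R4: cool=0.13, dim=0.64; AND[max(0, a+b−1)] → w = 0.00
R5: ¬mild=1−0.79=0.21, dim=0.64; AND[max(0, a+b−1)] → w = 0.00
Rules with consequent 'moderate': {R1, R4, R5} → strengths 0.64, 0.00, 0.00
Aggregate via t-conorm [min(1, a+b)]: 0.64

0.64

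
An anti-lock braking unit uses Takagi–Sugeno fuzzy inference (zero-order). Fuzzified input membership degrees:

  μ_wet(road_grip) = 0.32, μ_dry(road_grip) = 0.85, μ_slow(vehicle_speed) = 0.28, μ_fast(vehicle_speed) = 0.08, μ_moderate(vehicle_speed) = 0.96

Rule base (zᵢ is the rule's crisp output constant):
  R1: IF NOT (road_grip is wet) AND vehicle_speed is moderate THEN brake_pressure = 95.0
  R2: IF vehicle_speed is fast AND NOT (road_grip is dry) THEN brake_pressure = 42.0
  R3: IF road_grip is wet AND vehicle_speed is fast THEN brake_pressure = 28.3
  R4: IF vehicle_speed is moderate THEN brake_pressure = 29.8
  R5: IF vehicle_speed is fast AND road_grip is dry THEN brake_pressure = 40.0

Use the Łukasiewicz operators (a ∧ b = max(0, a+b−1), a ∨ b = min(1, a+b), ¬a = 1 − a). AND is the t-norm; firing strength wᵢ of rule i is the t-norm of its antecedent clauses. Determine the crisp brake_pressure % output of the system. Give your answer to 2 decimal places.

55.88

R1 (z=95.0): ¬wet=1−0.32=0.68, moderate=0.96; AND[max(0, a+b−1)] → w = 0.64
R2 (z=42.0): fast=0.08, ¬dry=1−0.85=0.15; AND[max(0, a+b−1)] → w = 0.00
R3 (z=28.3): wet=0.32, fast=0.08; AND[max(0, a+b−1)] → w = 0.00
R4 (z=29.8): moderate=0.96 → w = 0.96
R5 (z=40.0): fast=0.08, dry=0.85; AND[max(0, a+b−1)] → w = 0.00
Weighted average = (0.64·95.0 + 0.00·42.0 + 0.00·28.3 + 0.96·29.8 + 0.00·40.0) / (0.64 + 0.00 + 0.00 + 0.96 + 0.00)
  = 89.4080 / 1.6000 = 55.88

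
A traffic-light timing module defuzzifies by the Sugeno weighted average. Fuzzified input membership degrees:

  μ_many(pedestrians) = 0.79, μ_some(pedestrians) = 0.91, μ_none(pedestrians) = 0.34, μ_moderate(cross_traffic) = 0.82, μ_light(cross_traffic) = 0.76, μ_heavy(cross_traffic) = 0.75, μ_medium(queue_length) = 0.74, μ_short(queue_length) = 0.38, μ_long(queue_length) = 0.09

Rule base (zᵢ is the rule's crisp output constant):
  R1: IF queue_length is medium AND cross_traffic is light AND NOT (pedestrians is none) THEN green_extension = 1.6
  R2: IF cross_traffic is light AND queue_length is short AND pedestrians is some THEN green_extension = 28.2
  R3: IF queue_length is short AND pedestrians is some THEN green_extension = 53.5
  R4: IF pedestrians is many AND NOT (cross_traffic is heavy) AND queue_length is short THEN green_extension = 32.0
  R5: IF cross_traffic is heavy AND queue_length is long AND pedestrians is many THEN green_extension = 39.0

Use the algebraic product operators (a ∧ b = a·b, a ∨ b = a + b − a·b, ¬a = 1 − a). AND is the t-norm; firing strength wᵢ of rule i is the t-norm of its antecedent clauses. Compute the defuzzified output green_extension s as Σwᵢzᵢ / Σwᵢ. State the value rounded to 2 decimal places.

R1 (z=1.6): medium=0.74, light=0.76, ¬none=1−0.34=0.66; AND[a·b] → w = 0.3712
R2 (z=28.2): light=0.76, short=0.38, some=0.91; AND[a·b] → w = 0.2628
R3 (z=53.5): short=0.38, some=0.91; AND[a·b] → w = 0.3458
R4 (z=32.0): many=0.79, ¬heavy=1−0.75=0.25, short=0.38; AND[a·b] → w = 0.0751
R5 (z=39.0): heavy=0.75, long=0.09, many=0.79; AND[a·b] → w = 0.0533
Weighted average = (0.3712·1.6 + 0.2628·28.2 + 0.3458·53.5 + 0.0751·32.0 + 0.0533·39.0) / (0.3712 + 0.2628 + 0.3458 + 0.0751 + 0.0533)
  = 30.9867 / 1.1082 = 27.96

27.96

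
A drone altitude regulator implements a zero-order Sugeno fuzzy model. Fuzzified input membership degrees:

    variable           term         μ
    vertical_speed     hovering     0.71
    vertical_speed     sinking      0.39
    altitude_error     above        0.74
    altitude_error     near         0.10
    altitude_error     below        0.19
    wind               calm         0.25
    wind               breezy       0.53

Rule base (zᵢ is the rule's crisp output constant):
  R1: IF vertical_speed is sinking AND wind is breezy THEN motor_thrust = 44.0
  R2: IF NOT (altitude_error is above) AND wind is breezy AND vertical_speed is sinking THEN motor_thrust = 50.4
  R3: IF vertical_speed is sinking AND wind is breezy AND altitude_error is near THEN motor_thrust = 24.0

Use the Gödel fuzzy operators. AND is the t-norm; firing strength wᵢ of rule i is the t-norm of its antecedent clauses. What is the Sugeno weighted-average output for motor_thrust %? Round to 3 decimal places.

R1 (z=44.0): sinking=0.39, breezy=0.53; AND[min(a, b)] → w = 0.39
R2 (z=50.4): ¬above=1−0.74=0.26, breezy=0.53, sinking=0.39; AND[min(a, b)] → w = 0.26
R3 (z=24.0): sinking=0.39, breezy=0.53, near=0.10; AND[min(a, b)] → w = 0.10
Weighted average = (0.39·44.0 + 0.26·50.4 + 0.10·24.0) / (0.39 + 0.26 + 0.10)
  = 32.6640 / 0.7500 = 43.552

43.552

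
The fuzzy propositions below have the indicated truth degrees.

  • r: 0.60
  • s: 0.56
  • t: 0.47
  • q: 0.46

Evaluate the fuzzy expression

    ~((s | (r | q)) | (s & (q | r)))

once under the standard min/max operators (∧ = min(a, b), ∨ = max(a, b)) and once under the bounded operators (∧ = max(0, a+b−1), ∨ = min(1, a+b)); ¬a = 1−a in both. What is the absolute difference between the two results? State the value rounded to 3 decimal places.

Under standard min/max:
  r | q = max(a, b) on (0.60, 0.46) = 0.60
  s | (r | q) = max(a, b) on (0.56, 0.60) = 0.60
  q | r = max(a, b) on (0.46, 0.60) = 0.60
  s & (q | r) = min(a, b) on (0.56, 0.60) = 0.56
  (s | (r | q)) | (s & (q | r)) = max(a, b) on (0.60, 0.56) = 0.60
  ~((s | (r | q)) | (s & (q | r))) = 1 − 0.60 = 0.40
  → value = 0.4000
Under bounded:
  r | q = min(1, a+b) on (0.60, 0.46) = 1.00
  s | (r | q) = min(1, a+b) on (0.56, 1.00) = 1.00
  q | r = min(1, a+b) on (0.46, 0.60) = 1.00
  s & (q | r) = max(0, a+b−1) on (0.56, 1.00) = 0.56
  (s | (r | q)) | (s & (q | r)) = min(1, a+b) on (1.00, 0.56) = 1.00
  ~((s | (r | q)) | (s & (q | r))) = 1 − 1.00 = 0.00
  → value = 0.0000
|0.4000 − 0.0000| = 0.400

0.400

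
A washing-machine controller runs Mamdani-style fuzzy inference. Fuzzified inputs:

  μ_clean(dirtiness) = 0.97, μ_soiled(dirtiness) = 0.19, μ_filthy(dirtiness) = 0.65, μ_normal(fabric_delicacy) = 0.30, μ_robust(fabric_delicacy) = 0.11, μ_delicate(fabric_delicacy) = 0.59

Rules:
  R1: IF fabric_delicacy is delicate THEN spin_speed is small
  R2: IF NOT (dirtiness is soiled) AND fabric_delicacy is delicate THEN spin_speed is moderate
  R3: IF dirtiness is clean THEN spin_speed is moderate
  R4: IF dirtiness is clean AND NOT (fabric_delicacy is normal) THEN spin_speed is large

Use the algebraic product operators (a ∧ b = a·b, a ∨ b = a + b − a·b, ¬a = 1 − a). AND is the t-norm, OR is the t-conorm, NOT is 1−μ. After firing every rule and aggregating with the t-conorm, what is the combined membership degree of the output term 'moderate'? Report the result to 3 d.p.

R1: delicate=0.59 → w = 0.5900
R2: ¬soiled=1−0.19=0.81, delicate=0.59; AND[a·b] → w = 0.4779
R3: clean=0.97 → w = 0.9700
R4: clean=0.97, ¬normal=1−0.30=0.70; AND[a·b] → w = 0.6790
Rules with consequent 'moderate': {R2, R3} → strengths 0.4779, 0.9700
Aggregate via t-conorm [a + b − a·b]: 0.9843

0.984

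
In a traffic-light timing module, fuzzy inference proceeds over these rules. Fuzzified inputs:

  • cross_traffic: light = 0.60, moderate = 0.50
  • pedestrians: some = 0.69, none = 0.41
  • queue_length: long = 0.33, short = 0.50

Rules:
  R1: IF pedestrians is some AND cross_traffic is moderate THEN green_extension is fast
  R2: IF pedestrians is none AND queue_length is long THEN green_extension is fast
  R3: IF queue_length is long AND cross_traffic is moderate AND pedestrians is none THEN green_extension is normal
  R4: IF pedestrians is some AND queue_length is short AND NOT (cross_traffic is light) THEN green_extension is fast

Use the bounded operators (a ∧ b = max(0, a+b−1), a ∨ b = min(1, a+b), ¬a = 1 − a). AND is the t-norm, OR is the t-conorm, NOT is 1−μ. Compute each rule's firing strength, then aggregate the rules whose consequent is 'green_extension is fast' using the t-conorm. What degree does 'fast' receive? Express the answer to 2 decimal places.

0.19

R1: some=0.69, moderate=0.50; AND[max(0, a+b−1)] → w = 0.19
R2: none=0.41, long=0.33; AND[max(0, a+b−1)] → w = 0.00
R3: long=0.33, moderate=0.50, none=0.41; AND[max(0, a+b−1)] → w = 0.00
R4: some=0.69, short=0.50, ¬light=1−0.60=0.40; AND[max(0, a+b−1)] → w = 0.00
Rules with consequent 'fast': {R1, R2, R4} → strengths 0.19, 0.00, 0.00
Aggregate via t-conorm [min(1, a+b)]: 0.19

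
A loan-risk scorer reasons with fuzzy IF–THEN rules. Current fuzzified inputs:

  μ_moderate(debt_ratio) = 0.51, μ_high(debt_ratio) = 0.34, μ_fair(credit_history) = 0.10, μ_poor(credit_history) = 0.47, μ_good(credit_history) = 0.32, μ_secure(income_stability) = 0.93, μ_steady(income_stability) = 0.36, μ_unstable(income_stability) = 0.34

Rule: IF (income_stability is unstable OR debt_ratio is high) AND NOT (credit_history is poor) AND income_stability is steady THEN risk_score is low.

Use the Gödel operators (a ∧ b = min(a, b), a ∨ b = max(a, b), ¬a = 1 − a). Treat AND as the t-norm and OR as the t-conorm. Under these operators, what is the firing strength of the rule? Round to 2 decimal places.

firing strength: (unstable=0.34 OR high=0.34) = 0.34; AND[min(a, b)] with ¬poor=1−0.47=0.53, steady=0.36 → w = 0.34

0.34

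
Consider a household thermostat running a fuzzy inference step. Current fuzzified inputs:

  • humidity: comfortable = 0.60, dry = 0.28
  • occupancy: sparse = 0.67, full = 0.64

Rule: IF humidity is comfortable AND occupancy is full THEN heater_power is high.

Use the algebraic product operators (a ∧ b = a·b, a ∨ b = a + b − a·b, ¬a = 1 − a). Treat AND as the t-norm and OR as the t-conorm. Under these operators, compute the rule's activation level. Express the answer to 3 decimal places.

0.384

firing strength: comfortable=0.60, full=0.64; AND[a·b] → w = 0.3840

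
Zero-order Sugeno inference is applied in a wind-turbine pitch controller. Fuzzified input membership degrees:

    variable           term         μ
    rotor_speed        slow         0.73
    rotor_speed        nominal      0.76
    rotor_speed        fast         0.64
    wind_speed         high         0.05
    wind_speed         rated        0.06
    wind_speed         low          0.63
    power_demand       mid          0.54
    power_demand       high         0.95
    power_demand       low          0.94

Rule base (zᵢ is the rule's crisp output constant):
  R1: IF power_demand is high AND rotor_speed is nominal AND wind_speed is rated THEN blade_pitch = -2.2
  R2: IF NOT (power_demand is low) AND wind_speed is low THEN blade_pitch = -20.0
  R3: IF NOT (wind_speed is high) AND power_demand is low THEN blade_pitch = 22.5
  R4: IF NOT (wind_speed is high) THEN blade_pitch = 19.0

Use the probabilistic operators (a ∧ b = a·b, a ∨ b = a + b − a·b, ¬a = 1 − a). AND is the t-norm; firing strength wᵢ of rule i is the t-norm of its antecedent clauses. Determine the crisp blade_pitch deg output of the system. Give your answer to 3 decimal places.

R1 (z=-2.2): high=0.95, nominal=0.76, rated=0.06; AND[a·b] → w = 0.0433
R2 (z=-20.0): ¬low=1−0.94=0.06, low=0.63; AND[a·b] → w = 0.0378
R3 (z=22.5): ¬high=1−0.05=0.95, low=0.94; AND[a·b] → w = 0.8930
R4 (z=19.0): ¬high=1−0.05=0.95 → w = 0.9500
Weighted average = (0.0433·-2.2 + 0.0378·-20.0 + 0.8930·22.5 + 0.9500·19.0) / (0.0433 + 0.0378 + 0.8930 + 0.9500)
  = 37.2912 / 1.9241 = 19.381

19.381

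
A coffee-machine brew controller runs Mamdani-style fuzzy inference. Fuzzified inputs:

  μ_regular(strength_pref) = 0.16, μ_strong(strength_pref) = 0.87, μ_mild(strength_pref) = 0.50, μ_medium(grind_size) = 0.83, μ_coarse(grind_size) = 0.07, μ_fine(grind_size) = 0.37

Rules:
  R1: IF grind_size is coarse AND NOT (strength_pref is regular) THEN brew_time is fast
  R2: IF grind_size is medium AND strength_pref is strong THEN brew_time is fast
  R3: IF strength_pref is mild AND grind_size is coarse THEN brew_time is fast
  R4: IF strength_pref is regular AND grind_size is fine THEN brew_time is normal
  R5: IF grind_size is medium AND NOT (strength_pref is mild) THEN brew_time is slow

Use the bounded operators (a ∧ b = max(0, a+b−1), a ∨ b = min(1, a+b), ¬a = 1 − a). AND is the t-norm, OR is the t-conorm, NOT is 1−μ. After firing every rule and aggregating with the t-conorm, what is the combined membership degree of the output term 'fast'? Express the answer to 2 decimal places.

0.70

R1: coarse=0.07, ¬regular=1−0.16=0.84; AND[max(0, a+b−1)] → w = 0.00
R2: medium=0.83, strong=0.87; AND[max(0, a+b−1)] → w = 0.70
R3: mild=0.50, coarse=0.07; AND[max(0, a+b−1)] → w = 0.00
R4: regular=0.16, fine=0.37; AND[max(0, a+b−1)] → w = 0.00
R5: medium=0.83, ¬mild=1−0.50=0.50; AND[max(0, a+b−1)] → w = 0.33
Rules with consequent 'fast': {R1, R2, R3} → strengths 0.00, 0.70, 0.00
Aggregate via t-conorm [min(1, a+b)]: 0.70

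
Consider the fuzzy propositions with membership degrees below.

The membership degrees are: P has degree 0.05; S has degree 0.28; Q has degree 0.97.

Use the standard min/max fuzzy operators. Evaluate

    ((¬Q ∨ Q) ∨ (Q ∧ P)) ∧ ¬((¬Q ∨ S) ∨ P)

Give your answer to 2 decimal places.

0.72

¬Q = 1 − 0.97 = 0.03
¬Q ∨ Q = max(a, b) on (0.03, 0.97) = 0.97
Q ∧ P = min(a, b) on (0.97, 0.05) = 0.05
(¬Q ∨ Q) ∨ (Q ∧ P) = max(a, b) on (0.97, 0.05) = 0.97
¬Q = 1 − 0.97 = 0.03
¬Q ∨ S = max(a, b) on (0.03, 0.28) = 0.28
(¬Q ∨ S) ∨ P = max(a, b) on (0.28, 0.05) = 0.28
¬((¬Q ∨ S) ∨ P) = 1 − 0.28 = 0.72
((¬Q ∨ Q) ∨ (Q ∧ P)) ∧ ¬((¬Q ∨ S) ∨ P) = min(a, b) on (0.97, 0.72) = 0.72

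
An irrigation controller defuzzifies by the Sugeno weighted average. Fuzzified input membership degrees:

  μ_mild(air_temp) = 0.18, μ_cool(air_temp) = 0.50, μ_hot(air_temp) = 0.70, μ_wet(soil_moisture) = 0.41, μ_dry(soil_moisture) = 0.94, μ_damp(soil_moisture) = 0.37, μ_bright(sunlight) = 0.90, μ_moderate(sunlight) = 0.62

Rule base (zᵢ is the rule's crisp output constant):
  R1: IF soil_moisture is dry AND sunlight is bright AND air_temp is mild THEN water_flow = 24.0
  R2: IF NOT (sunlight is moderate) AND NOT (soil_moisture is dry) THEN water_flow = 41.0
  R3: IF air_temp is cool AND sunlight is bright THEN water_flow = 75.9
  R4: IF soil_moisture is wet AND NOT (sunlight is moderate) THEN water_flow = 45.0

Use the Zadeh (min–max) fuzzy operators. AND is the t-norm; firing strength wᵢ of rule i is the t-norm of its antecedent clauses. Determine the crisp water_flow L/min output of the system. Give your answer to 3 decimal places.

55.205

R1 (z=24.0): dry=0.94, bright=0.90, mild=0.18; AND[min(a, b)] → w = 0.18
R2 (z=41.0): ¬moderate=1−0.62=0.38, ¬dry=1−0.94=0.06; AND[min(a, b)] → w = 0.06
R3 (z=75.9): cool=0.50, bright=0.90; AND[min(a, b)] → w = 0.50
R4 (z=45.0): wet=0.41, ¬moderate=1−0.62=0.38; AND[min(a, b)] → w = 0.38
Weighted average = (0.18·24.0 + 0.06·41.0 + 0.50·75.9 + 0.38·45.0) / (0.18 + 0.06 + 0.50 + 0.38)
  = 61.8300 / 1.1200 = 55.205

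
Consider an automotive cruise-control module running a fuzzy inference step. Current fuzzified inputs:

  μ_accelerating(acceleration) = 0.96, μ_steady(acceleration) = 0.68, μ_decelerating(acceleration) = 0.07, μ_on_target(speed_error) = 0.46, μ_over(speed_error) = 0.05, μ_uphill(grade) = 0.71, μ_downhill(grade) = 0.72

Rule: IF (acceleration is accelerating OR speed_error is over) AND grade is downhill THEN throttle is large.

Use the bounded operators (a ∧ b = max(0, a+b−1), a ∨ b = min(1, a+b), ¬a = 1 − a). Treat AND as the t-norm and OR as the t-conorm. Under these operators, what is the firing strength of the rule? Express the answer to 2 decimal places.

0.72

firing strength: (accelerating=0.96 OR over=0.05) = 1.00; AND[max(0, a+b−1)] with downhill=0.72 → w = 0.72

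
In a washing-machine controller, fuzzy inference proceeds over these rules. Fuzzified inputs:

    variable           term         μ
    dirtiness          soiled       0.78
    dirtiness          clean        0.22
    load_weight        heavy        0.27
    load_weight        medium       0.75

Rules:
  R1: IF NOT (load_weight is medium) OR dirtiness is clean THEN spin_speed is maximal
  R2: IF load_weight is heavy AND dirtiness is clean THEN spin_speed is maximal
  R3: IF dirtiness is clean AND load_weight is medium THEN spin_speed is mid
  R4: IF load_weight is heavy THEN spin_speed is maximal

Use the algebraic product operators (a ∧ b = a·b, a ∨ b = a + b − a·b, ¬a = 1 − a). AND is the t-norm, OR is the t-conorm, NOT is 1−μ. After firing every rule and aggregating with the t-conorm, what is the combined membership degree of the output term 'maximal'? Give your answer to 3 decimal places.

R1: ¬medium=1−0.75=0.25, clean=0.22; OR[a + b − a·b] → w = 0.4150
R2: heavy=0.27, clean=0.22; AND[a·b] → w = 0.0594
R3: clean=0.22, medium=0.75; AND[a·b] → w = 0.1650
R4: heavy=0.27 → w = 0.2700
Rules with consequent 'maximal': {R1, R2, R4} → strengths 0.4150, 0.0594, 0.2700
Aggregate via t-conorm [a + b − a·b]: 0.5983

0.598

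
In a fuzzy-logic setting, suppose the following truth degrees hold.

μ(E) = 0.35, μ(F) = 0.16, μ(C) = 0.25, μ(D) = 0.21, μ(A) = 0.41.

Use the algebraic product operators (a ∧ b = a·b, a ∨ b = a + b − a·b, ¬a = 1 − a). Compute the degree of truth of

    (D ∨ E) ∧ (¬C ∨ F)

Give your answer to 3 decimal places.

0.384

D ∨ E = a + b − a·b on (0.2100, 0.3500) = 0.4865
¬C = 1 − 0.2500 = 0.7500
¬C ∨ F = a + b − a·b on (0.7500, 0.1600) = 0.7900
(D ∨ E) ∧ (¬C ∨ F) = a·b on (0.4865, 0.7900) = 0.3843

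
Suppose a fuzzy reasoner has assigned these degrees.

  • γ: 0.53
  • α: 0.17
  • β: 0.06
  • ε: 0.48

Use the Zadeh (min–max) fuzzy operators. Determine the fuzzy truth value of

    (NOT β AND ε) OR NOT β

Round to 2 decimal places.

NOT β = 1 − 0.06 = 0.94
NOT β AND ε = min(a, b) on (0.94, 0.48) = 0.48
NOT β = 1 − 0.06 = 0.94
(NOT β AND ε) OR NOT β = max(a, b) on (0.48, 0.94) = 0.94

0.94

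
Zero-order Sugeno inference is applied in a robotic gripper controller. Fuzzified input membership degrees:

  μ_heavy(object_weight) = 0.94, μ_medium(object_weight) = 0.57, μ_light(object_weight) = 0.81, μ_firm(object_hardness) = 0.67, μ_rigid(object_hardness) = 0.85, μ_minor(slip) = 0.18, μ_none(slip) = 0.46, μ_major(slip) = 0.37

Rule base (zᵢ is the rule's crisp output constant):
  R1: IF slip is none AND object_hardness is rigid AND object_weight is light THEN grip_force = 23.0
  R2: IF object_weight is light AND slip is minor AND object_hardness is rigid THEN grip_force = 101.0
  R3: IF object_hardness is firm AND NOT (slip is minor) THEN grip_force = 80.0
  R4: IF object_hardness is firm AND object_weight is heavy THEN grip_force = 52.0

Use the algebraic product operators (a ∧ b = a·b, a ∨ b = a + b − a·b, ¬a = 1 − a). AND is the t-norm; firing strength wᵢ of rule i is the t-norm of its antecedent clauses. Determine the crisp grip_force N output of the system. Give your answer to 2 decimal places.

59.58

R1 (z=23.0): none=0.46, rigid=0.85, light=0.81; AND[a·b] → w = 0.3167
R2 (z=101.0): light=0.81, minor=0.18, rigid=0.85; AND[a·b] → w = 0.1239
R3 (z=80.0): firm=0.67, ¬minor=1−0.18=0.82; AND[a·b] → w = 0.5494
R4 (z=52.0): firm=0.67, heavy=0.94; AND[a·b] → w = 0.6298
Weighted average = (0.3167·23.0 + 0.1239·101.0 + 0.5494·80.0 + 0.6298·52.0) / (0.3167 + 0.1239 + 0.5494 + 0.6298)
  = 96.5029 / 1.6198 = 59.58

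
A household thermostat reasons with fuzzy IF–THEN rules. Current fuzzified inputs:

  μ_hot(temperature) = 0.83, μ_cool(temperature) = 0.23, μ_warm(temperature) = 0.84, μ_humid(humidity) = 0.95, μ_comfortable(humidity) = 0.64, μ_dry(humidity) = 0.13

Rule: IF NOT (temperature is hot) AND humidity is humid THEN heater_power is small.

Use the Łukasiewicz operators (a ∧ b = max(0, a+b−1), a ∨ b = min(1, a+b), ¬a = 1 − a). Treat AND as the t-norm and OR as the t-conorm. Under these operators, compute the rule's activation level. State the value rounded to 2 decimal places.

0.12

firing strength: ¬hot=1−0.83=0.17, humid=0.95; AND[max(0, a+b−1)] → w = 0.12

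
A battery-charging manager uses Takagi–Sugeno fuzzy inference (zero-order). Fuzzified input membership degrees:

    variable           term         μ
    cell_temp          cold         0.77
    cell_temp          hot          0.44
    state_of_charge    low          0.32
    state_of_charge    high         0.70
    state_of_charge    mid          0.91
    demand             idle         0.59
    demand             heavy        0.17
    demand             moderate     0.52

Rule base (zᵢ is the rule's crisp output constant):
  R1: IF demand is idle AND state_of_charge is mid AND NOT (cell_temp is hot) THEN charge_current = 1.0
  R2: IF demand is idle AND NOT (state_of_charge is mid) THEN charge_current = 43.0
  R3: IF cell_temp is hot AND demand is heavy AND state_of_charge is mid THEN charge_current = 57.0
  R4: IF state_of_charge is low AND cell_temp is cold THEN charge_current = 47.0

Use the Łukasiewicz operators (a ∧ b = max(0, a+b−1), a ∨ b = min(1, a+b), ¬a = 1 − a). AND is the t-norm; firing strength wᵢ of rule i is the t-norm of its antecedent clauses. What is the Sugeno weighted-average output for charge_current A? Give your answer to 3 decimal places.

R1 (z=1.0): idle=0.59, mid=0.91, ¬hot=1−0.44=0.56; AND[max(0, a+b−1)] → w = 0.06
R2 (z=43.0): idle=0.59, ¬mid=1−0.91=0.09; AND[max(0, a+b−1)] → w = 0.00
R3 (z=57.0): hot=0.44, heavy=0.17, mid=0.91; AND[max(0, a+b−1)] → w = 0.00
R4 (z=47.0): low=0.32, cold=0.77; AND[max(0, a+b−1)] → w = 0.09
Weighted average = (0.06·1.0 + 0.00·43.0 + 0.00·57.0 + 0.09·47.0) / (0.06 + 0.00 + 0.00 + 0.09)
  = 4.2900 / 0.1500 = 28.600

28.600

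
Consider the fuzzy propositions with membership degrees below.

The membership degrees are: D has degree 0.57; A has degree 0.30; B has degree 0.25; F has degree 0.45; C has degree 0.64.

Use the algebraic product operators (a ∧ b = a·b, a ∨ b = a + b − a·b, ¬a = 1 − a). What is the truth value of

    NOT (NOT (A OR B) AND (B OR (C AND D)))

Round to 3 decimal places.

A OR B = a + b − a·b on (0.3000, 0.2500) = 0.4750
NOT (A OR B) = 1 − 0.4750 = 0.5250
C AND D = a·b on (0.6400, 0.5700) = 0.3648
B OR (C AND D) = a + b − a·b on (0.2500, 0.3648) = 0.5236
NOT (A OR B) AND (B OR (C AND D)) = a·b on (0.5250, 0.5236) = 0.2749
NOT (NOT (A OR B) AND (B OR (C AND D))) = 1 − 0.2749 = 0.7251

0.725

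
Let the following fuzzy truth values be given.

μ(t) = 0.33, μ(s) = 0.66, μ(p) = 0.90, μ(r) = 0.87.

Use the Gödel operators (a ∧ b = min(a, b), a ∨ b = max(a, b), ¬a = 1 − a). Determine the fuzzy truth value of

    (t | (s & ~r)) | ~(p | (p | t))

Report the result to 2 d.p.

~r = 1 − 0.87 = 0.13
s & ~r = min(a, b) on (0.66, 0.13) = 0.13
t | (s & ~r) = max(a, b) on (0.33, 0.13) = 0.33
p | t = max(a, b) on (0.90, 0.33) = 0.90
p | (p | t) = max(a, b) on (0.90, 0.90) = 0.90
~(p | (p | t)) = 1 − 0.90 = 0.10
(t | (s & ~r)) | ~(p | (p | t)) = max(a, b) on (0.33, 0.10) = 0.33

0.33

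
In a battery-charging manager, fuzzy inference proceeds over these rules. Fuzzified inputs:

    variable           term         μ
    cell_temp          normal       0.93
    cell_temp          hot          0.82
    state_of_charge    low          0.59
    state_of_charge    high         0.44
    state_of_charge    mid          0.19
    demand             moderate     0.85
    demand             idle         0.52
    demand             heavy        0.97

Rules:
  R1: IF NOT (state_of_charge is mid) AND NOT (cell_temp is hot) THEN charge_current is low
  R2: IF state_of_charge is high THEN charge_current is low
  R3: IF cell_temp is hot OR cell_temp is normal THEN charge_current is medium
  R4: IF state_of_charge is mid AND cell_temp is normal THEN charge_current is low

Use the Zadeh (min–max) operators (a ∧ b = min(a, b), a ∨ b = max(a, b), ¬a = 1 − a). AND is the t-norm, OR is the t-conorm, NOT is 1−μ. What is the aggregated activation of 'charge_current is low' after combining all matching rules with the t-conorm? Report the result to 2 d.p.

R1: ¬mid=1−0.19=0.81, ¬hot=1−0.82=0.18; AND[min(a, b)] → w = 0.18
R2: high=0.44 → w = 0.44
R3: hot=0.82, normal=0.93; OR[max(a, b)] → w = 0.93
R4: mid=0.19, normal=0.93; AND[min(a, b)] → w = 0.19
Rules with consequent 'low': {R1, R2, R4} → strengths 0.18, 0.44, 0.19
Aggregate via t-conorm [max(a, b)]: 0.44

0.44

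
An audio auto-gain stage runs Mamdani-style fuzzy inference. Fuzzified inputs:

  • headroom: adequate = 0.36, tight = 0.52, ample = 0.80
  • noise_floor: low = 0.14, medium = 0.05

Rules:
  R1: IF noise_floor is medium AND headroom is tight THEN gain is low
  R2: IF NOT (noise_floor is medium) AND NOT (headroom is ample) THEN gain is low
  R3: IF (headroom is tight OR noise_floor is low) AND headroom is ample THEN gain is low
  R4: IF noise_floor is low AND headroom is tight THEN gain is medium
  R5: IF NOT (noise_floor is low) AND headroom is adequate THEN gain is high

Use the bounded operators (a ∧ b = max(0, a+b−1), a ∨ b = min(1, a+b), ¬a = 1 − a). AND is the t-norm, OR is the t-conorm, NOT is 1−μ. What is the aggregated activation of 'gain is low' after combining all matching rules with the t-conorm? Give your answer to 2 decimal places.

R1: medium=0.05, tight=0.52; AND[max(0, a+b−1)] → w = 0.00
R2: ¬medium=1−0.05=0.95, ¬ample=1−0.80=0.20; AND[max(0, a+b−1)] → w = 0.15
R3: (tight=0.52 OR low=0.14) = 0.66; AND[max(0, a+b−1)] with ample=0.80 → w = 0.46
R4: low=0.14, tight=0.52; AND[max(0, a+b−1)] → w = 0.00
R5: ¬low=1−0.14=0.86, adequate=0.36; AND[max(0, a+b−1)] → w = 0.22
Rules with consequent 'low': {R1, R2, R3} → strengths 0.00, 0.15, 0.46
Aggregate via t-conorm [min(1, a+b)]: 0.61

0.61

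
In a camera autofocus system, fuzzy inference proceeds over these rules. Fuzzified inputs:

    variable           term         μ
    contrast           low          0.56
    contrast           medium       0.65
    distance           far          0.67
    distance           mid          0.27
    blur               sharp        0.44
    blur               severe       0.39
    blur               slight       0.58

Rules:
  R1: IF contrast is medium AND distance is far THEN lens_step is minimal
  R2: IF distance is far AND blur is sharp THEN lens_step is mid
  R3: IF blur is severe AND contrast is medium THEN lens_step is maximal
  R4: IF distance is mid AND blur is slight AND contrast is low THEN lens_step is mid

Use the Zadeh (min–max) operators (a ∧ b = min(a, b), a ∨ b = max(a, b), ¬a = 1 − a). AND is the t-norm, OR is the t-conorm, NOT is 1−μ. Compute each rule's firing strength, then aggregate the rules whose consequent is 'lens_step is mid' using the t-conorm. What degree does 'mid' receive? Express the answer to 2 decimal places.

0.44

R1: medium=0.65, far=0.67; AND[min(a, b)] → w = 0.65
R2: far=0.67, sharp=0.44; AND[min(a, b)] → w = 0.44
R3: severe=0.39, medium=0.65; AND[min(a, b)] → w = 0.39
R4: mid=0.27, slight=0.58, low=0.56; AND[min(a, b)] → w = 0.27
Rules with consequent 'mid': {R2, R4} → strengths 0.44, 0.27
Aggregate via t-conorm [max(a, b)]: 0.44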